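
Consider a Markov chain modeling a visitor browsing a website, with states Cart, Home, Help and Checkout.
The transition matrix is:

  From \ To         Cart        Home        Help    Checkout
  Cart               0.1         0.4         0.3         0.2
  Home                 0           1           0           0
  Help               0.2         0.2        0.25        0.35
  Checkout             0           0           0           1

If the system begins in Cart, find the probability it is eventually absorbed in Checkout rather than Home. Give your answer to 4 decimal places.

Let h(s) be the probability of absorption at Checkout starting from transient state s. Then h(Checkout) = 1 and h(Home) = 0. By first-step analysis:
h(Cart) = 0.1·h(Cart) + 0.4·0 + 0.3·h(Help) + 0.2·1
h(Help) = 0.2·h(Cart) + 0.2·0 + 0.25·h(Help) + 0.35·1
Solving: h(Cart) = 0.4146, h(Help) = 0.5772.
Starting from Cart, the probability is 0.4146.

0.4146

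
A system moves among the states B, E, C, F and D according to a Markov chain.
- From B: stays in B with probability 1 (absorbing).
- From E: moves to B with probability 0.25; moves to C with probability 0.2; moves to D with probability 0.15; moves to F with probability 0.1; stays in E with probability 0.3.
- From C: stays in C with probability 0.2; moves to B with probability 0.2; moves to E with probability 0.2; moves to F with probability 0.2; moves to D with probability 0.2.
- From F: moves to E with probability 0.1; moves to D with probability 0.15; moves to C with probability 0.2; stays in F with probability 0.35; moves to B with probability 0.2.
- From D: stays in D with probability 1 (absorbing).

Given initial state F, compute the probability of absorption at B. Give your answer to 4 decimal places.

Let h(s) be the probability of absorption at B starting from transient state s. Then h(B) = 1 and h(D) = 0. By first-step analysis:
h(E) = 0.25·1 + 0.3·h(E) + 0.2·h(C) + 0.1·h(F) + 0.15·0
h(C) = 0.2·1 + 0.2·h(E) + 0.2·h(C) + 0.2·h(F) + 0.2·0
h(F) = 0.2·1 + 0.1·h(E) + 0.2·h(C) + 0.35·h(F) + 0.15·0
Solving: h(E) = 0.5918, h(C) = 0.5391, h(F) = 0.5646.
Starting from F, the probability is 0.5646.

0.5646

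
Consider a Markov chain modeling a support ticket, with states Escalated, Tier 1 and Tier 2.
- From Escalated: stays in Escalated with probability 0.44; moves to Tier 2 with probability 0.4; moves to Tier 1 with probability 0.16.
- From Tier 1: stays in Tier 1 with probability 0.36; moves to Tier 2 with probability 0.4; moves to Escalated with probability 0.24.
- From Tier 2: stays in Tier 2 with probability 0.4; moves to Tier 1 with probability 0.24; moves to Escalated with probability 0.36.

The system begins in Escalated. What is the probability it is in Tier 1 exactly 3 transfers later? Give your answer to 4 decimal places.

0.2368

Propagate the distribution vector 3 transfers from Escalated.
After 0 transfers: (1.0000, 0.0000, 0.0000)
After 1 transfer: (0.4400, 0.1600, 0.4000)
After 2 transfers: (0.3760, 0.2240, 0.4000)
After 3 transfers: (0.3632, 0.2368, 0.4000)
P(in Tier 1 after 3 transfers) = 0.2368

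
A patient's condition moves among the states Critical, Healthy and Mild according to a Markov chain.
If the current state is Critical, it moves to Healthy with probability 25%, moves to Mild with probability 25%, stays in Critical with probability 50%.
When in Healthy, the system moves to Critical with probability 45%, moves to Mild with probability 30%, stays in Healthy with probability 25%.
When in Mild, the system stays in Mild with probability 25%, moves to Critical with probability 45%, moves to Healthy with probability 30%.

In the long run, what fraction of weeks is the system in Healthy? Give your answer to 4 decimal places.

Let the stationary distribution be π with π = πP and π_1 + π_2 + π_3 = 1.
π_1 = 0.5·π_1 + 0.45·π_2 + 0.45·π_3
π_2 = 0.25·π_1 + 0.25·π_2 + 0.3·π_3
Solving with the normalization constraint gives π = (0.4737, 0.2632, 0.2632).
So the stationary probability of Healthy is 0.2632.

0.2632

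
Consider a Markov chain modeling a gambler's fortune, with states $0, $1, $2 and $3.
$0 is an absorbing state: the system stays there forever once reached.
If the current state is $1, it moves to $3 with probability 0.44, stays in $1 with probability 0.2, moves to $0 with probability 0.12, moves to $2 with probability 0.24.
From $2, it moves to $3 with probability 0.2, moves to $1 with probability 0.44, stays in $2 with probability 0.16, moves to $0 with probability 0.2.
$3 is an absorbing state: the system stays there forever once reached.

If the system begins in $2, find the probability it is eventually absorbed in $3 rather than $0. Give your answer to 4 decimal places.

Let h(s) be the probability of absorption at $3 starting from transient state s. Then h($3) = 1 and h($0) = 0. By first-step analysis:
h($1) = 0.12·0 + 0.2·h($1) + 0.24·h($2) + 0.44·1
h($2) = 0.2·0 + 0.44·h($1) + 0.16·h($2) + 0.2·1
Solving: h($1) = 0.7373, h($2) = 0.6243.
Starting from $2, the probability is 0.6243.

0.6243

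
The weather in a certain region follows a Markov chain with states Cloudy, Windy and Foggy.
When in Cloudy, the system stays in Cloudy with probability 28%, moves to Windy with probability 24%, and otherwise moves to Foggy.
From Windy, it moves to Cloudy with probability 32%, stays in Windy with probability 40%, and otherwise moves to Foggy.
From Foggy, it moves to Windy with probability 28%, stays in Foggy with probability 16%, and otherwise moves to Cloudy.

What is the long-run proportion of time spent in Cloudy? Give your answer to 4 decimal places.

0.3811

Let the stationary distribution be π with π = πP and π_1 + π_2 + π_3 = 1.
π_1 = 0.28·π_1 + 0.32·π_2 + 0.56·π_3
π_2 = 0.24·π_1 + 0.4·π_2 + 0.28·π_3
Solving with the normalization constraint gives π = (0.3811, 0.3009, 0.3181).
So the stationary probability of Cloudy is 0.3811.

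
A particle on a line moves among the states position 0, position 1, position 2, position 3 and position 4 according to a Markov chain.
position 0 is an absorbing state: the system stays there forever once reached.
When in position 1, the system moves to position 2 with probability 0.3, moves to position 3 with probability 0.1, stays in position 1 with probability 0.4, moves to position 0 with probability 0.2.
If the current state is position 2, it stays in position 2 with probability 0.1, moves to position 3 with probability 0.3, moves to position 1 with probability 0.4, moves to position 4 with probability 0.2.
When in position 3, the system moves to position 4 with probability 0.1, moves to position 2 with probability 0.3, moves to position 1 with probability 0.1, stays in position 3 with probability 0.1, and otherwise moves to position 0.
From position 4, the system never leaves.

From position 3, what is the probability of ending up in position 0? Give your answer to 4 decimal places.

0.7143

Let h(s) be the probability of absorption at position 0 starting from transient state s. Then h(position 0) = 1 and h(position 4) = 0. By first-step analysis:
h(position 1) = 0.2·1 + 0.4·h(position 1) + 0.3·h(position 2) + 0.1·h(position 3)
h(position 2) = 0.4·h(position 1) + 0.1·h(position 2) + 0.3·h(position 3) + 0.2·0
h(position 3) = 0.4·1 + 0.1·h(position 1) + 0.3·h(position 2) + 0.1·h(position 3) + 0.1·0
Solving: h(position 1) = 0.7347, h(position 2) = 0.5646, h(position 3) = 0.7143.
Starting from position 3, the probability is 0.7143.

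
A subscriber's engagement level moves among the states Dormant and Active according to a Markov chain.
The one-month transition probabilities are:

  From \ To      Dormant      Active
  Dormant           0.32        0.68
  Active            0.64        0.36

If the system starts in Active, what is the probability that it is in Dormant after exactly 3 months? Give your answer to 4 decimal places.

0.5007

Propagate the distribution vector 3 months from Active.
After 0 months: (0.0000, 1.0000)
After 1 month: (0.6400, 0.3600)
After 2 months: (0.4352, 0.5648)
After 3 months: (0.5007, 0.4993)
P(in Dormant after 3 months) = 0.5007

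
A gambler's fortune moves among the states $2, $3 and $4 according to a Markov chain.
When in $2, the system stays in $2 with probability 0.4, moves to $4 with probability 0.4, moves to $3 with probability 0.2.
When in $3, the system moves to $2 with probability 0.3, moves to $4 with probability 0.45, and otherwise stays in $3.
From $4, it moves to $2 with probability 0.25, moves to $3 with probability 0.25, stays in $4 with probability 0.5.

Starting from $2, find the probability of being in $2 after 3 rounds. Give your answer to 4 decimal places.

Propagate the distribution vector 3 rounds from $2.
After 0 rounds: (1.0000, 0.0000, 0.0000)
After 1 round: (0.4000, 0.2000, 0.4000)
After 2 rounds: (0.3200, 0.2300, 0.4500)
After 3 rounds: (0.3095, 0.2340, 0.4565)
P(in $2 after 3 rounds) = 0.3095

0.3095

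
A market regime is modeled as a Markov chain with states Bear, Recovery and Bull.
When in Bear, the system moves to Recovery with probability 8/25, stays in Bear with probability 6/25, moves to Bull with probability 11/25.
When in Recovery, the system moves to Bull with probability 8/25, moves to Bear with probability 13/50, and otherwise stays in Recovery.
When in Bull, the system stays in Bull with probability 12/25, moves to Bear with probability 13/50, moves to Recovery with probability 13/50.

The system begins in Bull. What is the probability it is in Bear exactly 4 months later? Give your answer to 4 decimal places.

0.2549

Propagate the distribution vector 4 months from Bull.
After 0 months: (0.0000, 0.0000, 1.0000)
After 1 month: (0.2600, 0.2600, 0.4800)
After 2 months: (0.2548, 0.3172, 0.4280)
After 3 months: (0.2549, 0.3260, 0.4191)
After 4 months: (0.2549, 0.3275, 0.4176)
P(in Bear after 4 months) = 0.2549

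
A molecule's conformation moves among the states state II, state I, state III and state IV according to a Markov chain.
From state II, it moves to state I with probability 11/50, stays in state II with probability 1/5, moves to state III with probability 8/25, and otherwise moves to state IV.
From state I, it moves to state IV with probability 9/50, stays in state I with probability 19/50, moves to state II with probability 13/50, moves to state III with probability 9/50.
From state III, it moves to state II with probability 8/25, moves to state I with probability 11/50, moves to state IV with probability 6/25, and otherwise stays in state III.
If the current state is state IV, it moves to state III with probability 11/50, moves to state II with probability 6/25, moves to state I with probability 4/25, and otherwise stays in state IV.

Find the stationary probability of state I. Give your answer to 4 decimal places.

Let the stationary distribution be π with π = πP and π_1 + π_2 + π_3 + π_4 = 1.
π_1 = 0.2·π_1 + 0.26·π_2 + 0.32·π_3 + 0.24·π_4
π_2 = 0.22·π_1 + 0.38·π_2 + 0.22·π_3 + 0.16·π_4
π_3 = 0.32·π_1 + 0.18·π_2 + 0.22·π_3 + 0.22·π_4
Solving with the normalization constraint gives π = (0.2536, 0.2428, 0.2356, 0.2680).
So the stationary probability of state I is 0.2428.

0.2428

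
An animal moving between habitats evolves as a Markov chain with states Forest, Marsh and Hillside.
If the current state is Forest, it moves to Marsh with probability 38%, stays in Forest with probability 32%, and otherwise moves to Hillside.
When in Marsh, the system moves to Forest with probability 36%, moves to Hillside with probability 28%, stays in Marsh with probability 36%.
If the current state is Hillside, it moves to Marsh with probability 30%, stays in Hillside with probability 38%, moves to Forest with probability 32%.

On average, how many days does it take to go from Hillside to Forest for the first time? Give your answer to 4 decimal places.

3.0051

Let t(s) be the expected number of days to first reach Forest from state s, with t(Forest) = 0. Conditioning on the first day:
t(Marsh) = 1 + 0.36·t(Marsh) + 0.28·t(Hillside)
t(Hillside) = 1 + 0.3·t(Marsh) + 0.38·t(Hillside)
Solving: t(Marsh) = 2.8772, t(Hillside) = 3.0051.
Expected days from Hillside to Forest: 3.0051.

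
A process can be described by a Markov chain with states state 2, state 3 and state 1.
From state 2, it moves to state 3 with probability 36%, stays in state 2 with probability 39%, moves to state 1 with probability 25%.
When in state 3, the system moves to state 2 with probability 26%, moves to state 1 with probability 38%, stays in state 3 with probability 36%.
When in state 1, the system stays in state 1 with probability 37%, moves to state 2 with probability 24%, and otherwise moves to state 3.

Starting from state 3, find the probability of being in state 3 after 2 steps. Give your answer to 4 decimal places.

Sum over the intermediate state after 1 step:
P = P(state 3→state 2)·P(state 2→state 3) + P(state 3→state 3)·P(state 3→state 3) + P(state 3→state 1)·P(state 1→state 3)
  = 0.26×0.36 + 0.36×0.36 + 0.38×0.39
  = 0.0936 + 0.1296 + 0.1482 = 0.3714

0.3714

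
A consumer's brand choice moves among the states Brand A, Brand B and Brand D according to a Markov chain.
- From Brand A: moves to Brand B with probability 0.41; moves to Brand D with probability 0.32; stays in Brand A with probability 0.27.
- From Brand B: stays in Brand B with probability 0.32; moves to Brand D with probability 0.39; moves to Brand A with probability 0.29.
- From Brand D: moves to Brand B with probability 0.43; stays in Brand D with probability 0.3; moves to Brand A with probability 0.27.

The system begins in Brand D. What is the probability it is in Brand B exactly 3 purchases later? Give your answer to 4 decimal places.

Propagate the distribution vector 3 purchases from Brand D.
After 0 purchases: (0.0000, 0.0000, 1.0000)
After 1 purchase: (0.2700, 0.4300, 0.3000)
After 2 purchases: (0.2786, 0.3773, 0.3441)
After 3 purchases: (0.2775, 0.3829, 0.3395)
P(in Brand B after 3 purchases) = 0.3829

0.3829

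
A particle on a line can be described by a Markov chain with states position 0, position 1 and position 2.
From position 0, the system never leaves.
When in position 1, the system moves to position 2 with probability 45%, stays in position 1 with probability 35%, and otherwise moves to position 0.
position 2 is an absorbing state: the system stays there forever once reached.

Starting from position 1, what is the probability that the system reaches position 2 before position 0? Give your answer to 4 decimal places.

0.6923

Let h(s) be the probability of absorption at position 2 starting from transient state s. Then h(position 2) = 1 and h(position 0) = 0. By first-step analysis:
h(position 1) = 0.2·0 + 0.35·h(position 1) + 0.45·1
Solving: h(position 1) = 0.6923.
Starting from position 1, the probability is 0.6923.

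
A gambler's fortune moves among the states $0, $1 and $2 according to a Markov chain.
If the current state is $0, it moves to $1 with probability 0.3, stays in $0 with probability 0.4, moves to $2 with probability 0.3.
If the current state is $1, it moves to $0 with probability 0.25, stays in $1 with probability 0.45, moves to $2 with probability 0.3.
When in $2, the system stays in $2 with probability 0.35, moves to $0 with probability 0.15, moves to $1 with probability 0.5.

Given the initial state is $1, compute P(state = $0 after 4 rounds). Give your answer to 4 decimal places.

Propagate the distribution vector 4 rounds from $1.
After 0 rounds: (0.0000, 1.0000, 0.0000)
After 1 round: (0.2500, 0.4500, 0.3000)
After 2 rounds: (0.2575, 0.4275, 0.3150)
After 3 rounds: (0.2571, 0.4271, 0.3158)
After 4 rounds: (0.2570, 0.4272, 0.3158)
P(in $0 after 4 rounds) = 0.2570

0.2570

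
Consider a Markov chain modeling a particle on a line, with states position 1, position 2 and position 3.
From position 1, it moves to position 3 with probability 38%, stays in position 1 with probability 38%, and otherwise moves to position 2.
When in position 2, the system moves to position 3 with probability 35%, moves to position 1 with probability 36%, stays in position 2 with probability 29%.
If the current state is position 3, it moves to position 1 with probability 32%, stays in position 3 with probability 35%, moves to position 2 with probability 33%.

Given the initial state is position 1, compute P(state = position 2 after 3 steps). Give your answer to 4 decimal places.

Propagate the distribution vector 3 steps from position 1.
After 0 steps: (1.0000, 0.0000, 0.0000)
After 1 step: (0.3800, 0.2400, 0.3800)
After 2 steps: (0.3524, 0.2862, 0.3614)
After 3 steps: (0.3526, 0.2868, 0.3606)
P(in position 2 after 3 steps) = 0.2868

0.2868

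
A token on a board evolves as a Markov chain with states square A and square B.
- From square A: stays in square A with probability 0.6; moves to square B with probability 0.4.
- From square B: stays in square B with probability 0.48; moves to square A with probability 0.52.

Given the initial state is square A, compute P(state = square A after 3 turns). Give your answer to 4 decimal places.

0.5654

Propagate the distribution vector 3 turns from square A.
After 0 turns: (1.0000, 0.0000)
After 1 turn: (0.6000, 0.4000)
After 2 turns: (0.5680, 0.4320)
After 3 turns: (0.5654, 0.4346)
P(in square A after 3 turns) = 0.5654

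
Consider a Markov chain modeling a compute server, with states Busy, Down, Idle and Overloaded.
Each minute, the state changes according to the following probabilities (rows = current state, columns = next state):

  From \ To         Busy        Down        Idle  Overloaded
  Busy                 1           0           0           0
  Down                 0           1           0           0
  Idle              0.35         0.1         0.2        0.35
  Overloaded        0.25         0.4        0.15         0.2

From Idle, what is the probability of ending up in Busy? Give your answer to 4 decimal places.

Let h(s) be the probability of absorption at Busy starting from transient state s. Then h(Busy) = 1 and h(Down) = 0. By first-step analysis:
h(Idle) = 0.35·1 + 0.1·0 + 0.2·h(Idle) + 0.35·h(Overloaded)
h(Overloaded) = 0.25·1 + 0.4·0 + 0.15·h(Idle) + 0.2·h(Overloaded)
Solving: h(Idle) = 0.6255, h(Overloaded) = 0.4298.
Starting from Idle, the probability is 0.6255.

0.6255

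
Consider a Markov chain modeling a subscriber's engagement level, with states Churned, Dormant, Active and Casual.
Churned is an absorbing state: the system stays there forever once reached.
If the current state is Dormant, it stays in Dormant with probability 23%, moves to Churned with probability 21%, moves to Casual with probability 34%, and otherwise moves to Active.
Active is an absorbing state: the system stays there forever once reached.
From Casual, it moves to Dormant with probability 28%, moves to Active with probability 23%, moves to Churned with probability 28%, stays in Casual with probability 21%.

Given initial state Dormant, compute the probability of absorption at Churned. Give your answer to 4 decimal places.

0.5089

Let h(s) be the probability of absorption at Churned starting from transient state s. Then h(Churned) = 1 and h(Active) = 0. By first-step analysis:
h(Dormant) = 0.21·1 + 0.23·h(Dormant) + 0.22·0 + 0.34·h(Casual)
h(Casual) = 0.28·1 + 0.28·h(Dormant) + 0.23·0 + 0.21·h(Casual)
Solving: h(Dormant) = 0.5089, h(Casual) = 0.5348.
Starting from Dormant, the probability is 0.5089.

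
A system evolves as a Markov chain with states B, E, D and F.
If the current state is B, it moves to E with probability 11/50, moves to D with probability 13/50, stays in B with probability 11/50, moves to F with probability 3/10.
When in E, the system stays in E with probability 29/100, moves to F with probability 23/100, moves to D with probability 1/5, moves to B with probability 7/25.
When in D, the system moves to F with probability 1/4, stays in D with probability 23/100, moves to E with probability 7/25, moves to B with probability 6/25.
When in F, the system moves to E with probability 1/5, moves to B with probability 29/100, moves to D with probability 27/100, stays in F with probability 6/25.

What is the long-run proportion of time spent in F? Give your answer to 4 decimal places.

0.2554

Let the stationary distribution be π with π = πP and π_1 + π_2 + π_3 + π_4 = 1.
π_1 = 0.22·π_1 + 0.28·π_2 + 0.24·π_3 + 0.29·π_4
π_2 = 0.22·π_1 + 0.29·π_2 + 0.28·π_3 + 0.2·π_4
π_3 = 0.26·π_1 + 0.2·π_2 + 0.23·π_3 + 0.27·π_4
Solving with the normalization constraint gives π = (0.2575, 0.2466, 0.2405, 0.2554).
So the stationary probability of F is 0.2554.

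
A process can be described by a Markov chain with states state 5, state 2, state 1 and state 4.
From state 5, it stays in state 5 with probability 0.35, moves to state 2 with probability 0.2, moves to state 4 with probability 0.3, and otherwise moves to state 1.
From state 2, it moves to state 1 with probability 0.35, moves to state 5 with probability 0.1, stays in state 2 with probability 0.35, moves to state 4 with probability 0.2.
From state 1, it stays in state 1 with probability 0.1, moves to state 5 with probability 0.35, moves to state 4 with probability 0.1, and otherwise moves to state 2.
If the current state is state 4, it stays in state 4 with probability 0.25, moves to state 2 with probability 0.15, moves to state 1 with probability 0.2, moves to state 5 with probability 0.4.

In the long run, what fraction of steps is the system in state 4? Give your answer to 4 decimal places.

0.2192

Let the stationary distribution be π with π = πP and π_1 + π_2 + π_3 + π_4 = 1.
π_1 = 0.35·π_1 + 0.1·π_2 + 0.35·π_3 + 0.4·π_4
π_2 = 0.2·π_1 + 0.35·π_2 + 0.45·π_3 + 0.15·π_4
π_3 = 0.15·π_1 + 0.35·π_2 + 0.1·π_3 + 0.2·π_4
Solving with the normalization constraint gives π = (0.2901, 0.2834, 0.2073, 0.2192).
So the stationary probability of state 4 is 0.2192.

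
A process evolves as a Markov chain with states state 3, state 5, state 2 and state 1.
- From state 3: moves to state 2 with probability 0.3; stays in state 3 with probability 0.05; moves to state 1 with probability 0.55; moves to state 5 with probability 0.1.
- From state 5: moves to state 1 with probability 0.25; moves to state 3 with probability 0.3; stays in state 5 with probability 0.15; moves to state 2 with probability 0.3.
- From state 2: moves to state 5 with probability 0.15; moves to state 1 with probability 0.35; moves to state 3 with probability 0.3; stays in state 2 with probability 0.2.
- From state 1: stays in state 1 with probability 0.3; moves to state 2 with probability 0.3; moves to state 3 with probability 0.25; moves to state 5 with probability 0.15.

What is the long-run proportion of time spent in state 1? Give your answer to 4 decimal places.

Let the stationary distribution be π with π = πP and π_1 + π_2 + π_3 + π_4 = 1.
π_1 = 0.05·π_1 + 0.3·π_2 + 0.3·π_3 + 0.25·π_4
π_2 = 0.1·π_1 + 0.15·π_2 + 0.15·π_3 + 0.15·π_4
π_3 = 0.3·π_1 + 0.3·π_2 + 0.2·π_3 + 0.3·π_4
Solving with the normalization constraint gives π = (0.2255, 0.1387, 0.2727, 0.3631).
So the stationary probability of state 1 is 0.3631.

0.3631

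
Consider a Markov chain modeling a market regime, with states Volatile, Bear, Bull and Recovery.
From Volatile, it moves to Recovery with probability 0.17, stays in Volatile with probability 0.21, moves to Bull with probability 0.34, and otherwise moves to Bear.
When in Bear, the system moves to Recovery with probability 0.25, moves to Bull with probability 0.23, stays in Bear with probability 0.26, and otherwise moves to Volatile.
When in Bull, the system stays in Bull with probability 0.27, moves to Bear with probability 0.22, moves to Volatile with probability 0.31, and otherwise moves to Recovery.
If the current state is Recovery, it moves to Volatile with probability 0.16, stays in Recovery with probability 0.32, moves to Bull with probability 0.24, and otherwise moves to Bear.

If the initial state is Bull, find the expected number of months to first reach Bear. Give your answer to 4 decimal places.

Let t(s) be the expected number of months to first reach Bear from state s, with t(Bear) = 0. Conditioning on the first month:
t(Volatile) = 1 + 0.21·t(Volatile) + 0.34·t(Bull) + 0.17·t(Recovery)
t(Bull) = 1 + 0.31·t(Volatile) + 0.27·t(Bull) + 0.2·t(Recovery)
t(Recovery) = 1 + 0.16·t(Volatile) + 0.24·t(Bull) + 0.32·t(Recovery)
Solving: t(Volatile) = 3.8151, t(Bull) = 4.0283, t(Recovery) = 3.7900.
Expected months from Bull to Bear: 4.0283.

4.0283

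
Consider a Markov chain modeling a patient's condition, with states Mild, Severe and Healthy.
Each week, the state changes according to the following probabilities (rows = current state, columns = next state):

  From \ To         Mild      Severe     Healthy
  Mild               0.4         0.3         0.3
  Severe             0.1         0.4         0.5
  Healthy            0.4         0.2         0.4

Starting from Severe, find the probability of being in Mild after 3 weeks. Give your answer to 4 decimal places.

0.3130

Propagate the distribution vector 3 weeks from Severe.
After 0 weeks: (0.0000, 1.0000, 0.0000)
After 1 week: (0.1000, 0.4000, 0.5000)
After 2 weeks: (0.2800, 0.2900, 0.4300)
After 3 weeks: (0.3130, 0.2860, 0.4010)
P(in Mild after 3 weeks) = 0.3130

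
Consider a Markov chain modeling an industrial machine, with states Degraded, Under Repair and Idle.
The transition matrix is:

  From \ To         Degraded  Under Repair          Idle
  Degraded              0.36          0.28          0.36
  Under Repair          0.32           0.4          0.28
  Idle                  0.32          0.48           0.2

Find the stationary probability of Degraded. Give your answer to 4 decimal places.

0.3333

Let the stationary distribution be π with π = πP and π_1 + π_2 + π_3 = 1.
π_1 = 0.36·π_1 + 0.32·π_2 + 0.32·π_3
π_2 = 0.28·π_1 + 0.4·π_2 + 0.48·π_3
Solving with the normalization constraint gives π = (0.3333, 0.3827, 0.2840).
So the stationary probability of Degraded is 0.3333.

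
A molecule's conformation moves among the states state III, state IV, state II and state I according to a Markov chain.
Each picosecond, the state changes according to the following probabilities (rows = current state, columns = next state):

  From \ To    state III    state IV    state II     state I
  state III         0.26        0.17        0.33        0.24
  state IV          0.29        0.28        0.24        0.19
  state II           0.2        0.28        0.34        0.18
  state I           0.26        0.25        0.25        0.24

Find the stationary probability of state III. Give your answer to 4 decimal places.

Let the stationary distribution be π with π = πP and π_1 + π_2 + π_3 + π_4 = 1.
π_1 = 0.26·π_1 + 0.29·π_2 + 0.2·π_3 + 0.26·π_4
π_2 = 0.17·π_1 + 0.28·π_2 + 0.28·π_3 + 0.25·π_4
π_3 = 0.33·π_1 + 0.24·π_2 + 0.34·π_3 + 0.25·π_4
Solving with the normalization constraint gives π = (0.2497, 0.2462, 0.2940, 0.2101).
So the stationary probability of state III is 0.2497.

0.2497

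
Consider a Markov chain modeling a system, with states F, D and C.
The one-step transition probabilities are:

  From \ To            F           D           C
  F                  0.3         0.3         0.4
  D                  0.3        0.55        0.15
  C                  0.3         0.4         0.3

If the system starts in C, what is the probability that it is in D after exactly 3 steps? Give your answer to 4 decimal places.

0.4345

Propagate the distribution vector 3 steps from C.
After 0 steps: (0.0000, 0.0000, 1.0000)
After 1 step: (0.3000, 0.4000, 0.3000)
After 2 steps: (0.3000, 0.4300, 0.2700)
After 3 steps: (0.3000, 0.4345, 0.2655)
P(in D after 3 steps) = 0.4345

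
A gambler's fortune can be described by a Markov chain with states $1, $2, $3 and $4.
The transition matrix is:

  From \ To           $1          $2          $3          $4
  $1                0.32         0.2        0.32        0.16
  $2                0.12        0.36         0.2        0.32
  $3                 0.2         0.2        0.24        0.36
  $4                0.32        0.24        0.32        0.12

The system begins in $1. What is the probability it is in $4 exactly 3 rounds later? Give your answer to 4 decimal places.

Propagate the distribution vector 3 rounds from $1.
After 0 rounds: (1.0000, 0.0000, 0.0000, 0.0000)
After 1 round: (0.3200, 0.2000, 0.3200, 0.1600)
After 2 rounds: (0.2416, 0.2384, 0.2704, 0.2496)
After 3 rounds: (0.2399, 0.2481, 0.2698, 0.2422)
P(in $4 after 3 rounds) = 0.2422

0.2422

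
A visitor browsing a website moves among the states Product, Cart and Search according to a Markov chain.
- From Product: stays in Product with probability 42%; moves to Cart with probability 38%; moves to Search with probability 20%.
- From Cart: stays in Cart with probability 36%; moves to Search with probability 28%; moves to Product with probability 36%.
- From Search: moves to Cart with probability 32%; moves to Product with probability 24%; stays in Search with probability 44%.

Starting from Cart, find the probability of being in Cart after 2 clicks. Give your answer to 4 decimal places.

0.3560

Sum over the intermediate state after 1 click:
P = P(Cart→Product)·P(Product→Cart) + P(Cart→Cart)·P(Cart→Cart) + P(Cart→Search)·P(Search→Cart)
  = 0.36×0.38 + 0.36×0.36 + 0.28×0.32
  = 0.1368 + 0.1296 + 0.0896 = 0.3560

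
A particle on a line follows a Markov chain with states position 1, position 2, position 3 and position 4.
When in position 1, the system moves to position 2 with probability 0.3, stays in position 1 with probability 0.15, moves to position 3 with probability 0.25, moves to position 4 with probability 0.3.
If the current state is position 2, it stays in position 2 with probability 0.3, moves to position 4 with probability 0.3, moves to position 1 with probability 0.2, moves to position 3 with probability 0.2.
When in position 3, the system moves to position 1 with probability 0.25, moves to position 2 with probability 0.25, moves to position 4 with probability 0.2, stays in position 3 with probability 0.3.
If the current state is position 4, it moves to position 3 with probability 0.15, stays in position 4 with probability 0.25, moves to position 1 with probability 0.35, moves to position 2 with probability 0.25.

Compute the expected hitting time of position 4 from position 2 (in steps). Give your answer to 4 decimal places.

3.6146

Let t(s) be the expected number of steps to first reach position 4 from state s, with t(position 4) = 0. Conditioning on the first step:
t(position 1) = 1 + 0.15·t(position 1) + 0.3·t(position 2) + 0.25·t(position 3)
t(position 2) = 1 + 0.2·t(position 1) + 0.3·t(position 2) + 0.2·t(position 3)
t(position 3) = 1 + 0.25·t(position 1) + 0.25·t(position 2) + 0.3·t(position 3)
Solving: t(position 1) = 3.6337, t(position 2) = 3.6146, t(position 3) = 4.0173.
Expected steps from position 2 to position 4: 3.6146.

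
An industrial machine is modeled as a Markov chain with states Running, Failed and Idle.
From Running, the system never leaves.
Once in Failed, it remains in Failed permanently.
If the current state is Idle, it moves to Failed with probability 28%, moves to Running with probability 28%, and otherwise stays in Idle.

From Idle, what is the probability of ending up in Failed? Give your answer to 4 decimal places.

Let h(s) be the probability of absorption at Failed starting from transient state s. Then h(Failed) = 1 and h(Running) = 0. By first-step analysis:
h(Idle) = 0.28·0 + 0.28·1 + 0.44·h(Idle)
Solving: h(Idle) = 0.5000.
Starting from Idle, the probability is 0.5000.

0.5000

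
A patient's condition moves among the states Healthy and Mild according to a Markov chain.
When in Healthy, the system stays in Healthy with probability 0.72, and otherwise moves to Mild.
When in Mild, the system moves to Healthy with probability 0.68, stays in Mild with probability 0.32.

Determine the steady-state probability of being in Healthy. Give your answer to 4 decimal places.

0.7083

Let the stationary distribution be π with π = πP and π_1 + π_2 = 1.
π_1 = 0.72·π_1 + 0.68·π_2
Solving with the normalization constraint gives π = (0.7083, 0.2917).
So the stationary probability of Healthy is 0.7083.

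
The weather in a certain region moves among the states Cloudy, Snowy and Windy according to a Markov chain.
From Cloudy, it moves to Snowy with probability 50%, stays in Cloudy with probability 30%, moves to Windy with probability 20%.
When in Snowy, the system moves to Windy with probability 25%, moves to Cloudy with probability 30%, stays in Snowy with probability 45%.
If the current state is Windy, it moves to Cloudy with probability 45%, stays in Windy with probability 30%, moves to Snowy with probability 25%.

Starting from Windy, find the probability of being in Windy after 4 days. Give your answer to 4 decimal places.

0.2454

Propagate the distribution vector 4 days from Windy.
After 0 days: (0.0000, 0.0000, 1.0000)
After 1 day: (0.4500, 0.2500, 0.3000)
After 2 days: (0.3450, 0.4125, 0.2425)
After 3 days: (0.3364, 0.4188, 0.2449)
After 4 days: (0.3367, 0.4178, 0.2454)
P(in Windy after 4 days) = 0.2454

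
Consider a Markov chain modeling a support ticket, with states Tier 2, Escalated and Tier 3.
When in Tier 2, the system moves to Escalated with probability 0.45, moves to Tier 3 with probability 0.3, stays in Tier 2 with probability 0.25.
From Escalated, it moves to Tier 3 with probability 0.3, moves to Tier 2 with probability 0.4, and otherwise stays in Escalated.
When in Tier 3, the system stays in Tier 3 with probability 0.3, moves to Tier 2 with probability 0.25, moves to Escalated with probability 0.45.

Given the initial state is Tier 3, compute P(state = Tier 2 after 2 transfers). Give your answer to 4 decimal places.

0.3175

Sum over the intermediate state after 1 transfer:
P = P(Tier 3→Tier 2)·P(Tier 2→Tier 2) + P(Tier 3→Escalated)·P(Escalated→Tier 2) + P(Tier 3→Tier 3)·P(Tier 3→Tier 2)
  = 0.25×0.25 + 0.45×0.4 + 0.3×0.25
  = 0.0625 + 0.1800 + 0.0750 = 0.3175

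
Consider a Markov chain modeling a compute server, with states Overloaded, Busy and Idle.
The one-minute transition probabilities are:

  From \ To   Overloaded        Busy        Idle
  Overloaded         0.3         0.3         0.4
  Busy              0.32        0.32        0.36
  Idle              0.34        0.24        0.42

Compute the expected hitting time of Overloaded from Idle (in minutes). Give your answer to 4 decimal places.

Let t(s) be the expected number of minutes to first reach Overloaded from state s, with t(Overloaded) = 0. Conditioning on the first minute:
t(Busy) = 1 + 0.32·t(Busy) + 0.36·t(Idle)
t(Idle) = 1 + 0.24·t(Busy) + 0.42·t(Idle)
Solving: t(Busy) = 3.0519, t(Idle) = 2.9870.
Expected minutes from Idle to Overloaded: 2.9870.

2.9870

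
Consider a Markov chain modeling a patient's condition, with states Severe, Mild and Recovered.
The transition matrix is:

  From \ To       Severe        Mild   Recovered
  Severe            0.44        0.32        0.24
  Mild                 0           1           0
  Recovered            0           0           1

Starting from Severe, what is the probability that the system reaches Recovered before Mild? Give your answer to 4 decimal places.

0.4286

Let h(s) be the probability of absorption at Recovered starting from transient state s. Then h(Recovered) = 1 and h(Mild) = 0. By first-step analysis:
h(Severe) = 0.44·h(Severe) + 0.32·0 + 0.24·1
Solving: h(Severe) = 0.4286.
Starting from Severe, the probability is 0.4286.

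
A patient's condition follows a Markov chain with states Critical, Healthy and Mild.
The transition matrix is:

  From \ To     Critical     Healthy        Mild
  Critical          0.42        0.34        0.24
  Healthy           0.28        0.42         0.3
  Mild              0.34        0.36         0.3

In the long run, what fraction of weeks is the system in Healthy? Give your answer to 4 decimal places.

Let the stationary distribution be π with π = πP and π_1 + π_2 + π_3 = 1.
π_1 = 0.42·π_1 + 0.28·π_2 + 0.34·π_3
π_2 = 0.34·π_1 + 0.42·π_2 + 0.36·π_3
Solving with the normalization constraint gives π = (0.3451, 0.3756, 0.2793).
So the stationary probability of Healthy is 0.3756.

0.3756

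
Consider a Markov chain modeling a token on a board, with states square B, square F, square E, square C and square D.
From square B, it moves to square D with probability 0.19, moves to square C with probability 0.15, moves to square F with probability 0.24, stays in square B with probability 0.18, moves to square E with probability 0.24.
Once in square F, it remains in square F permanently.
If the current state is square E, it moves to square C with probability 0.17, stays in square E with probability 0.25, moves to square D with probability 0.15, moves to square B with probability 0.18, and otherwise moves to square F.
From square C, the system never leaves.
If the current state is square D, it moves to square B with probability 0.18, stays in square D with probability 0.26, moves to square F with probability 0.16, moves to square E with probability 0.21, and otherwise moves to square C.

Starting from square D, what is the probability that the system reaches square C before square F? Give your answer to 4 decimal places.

0.4782

Let h(s) be the probability of absorption at square C starting from transient state s. Then h(square C) = 1 and h(square F) = 0. By first-step analysis:
h(square B) = 0.18·h(square B) + 0.24·0 + 0.24·h(square E) + 0.15·1 + 0.19·h(square D)
h(square E) = 0.18·h(square B) + 0.25·0 + 0.25·h(square E) + 0.17·1 + 0.15·h(square D)
h(square D) = 0.18·h(square B) + 0.16·0 + 0.21·h(square E) + 0.19·1 + 0.26·h(square D)
Solving: h(square B) = 0.4174, h(square E) = 0.4225, h(square D) = 0.4782.
Starting from square D, the probability is 0.4782.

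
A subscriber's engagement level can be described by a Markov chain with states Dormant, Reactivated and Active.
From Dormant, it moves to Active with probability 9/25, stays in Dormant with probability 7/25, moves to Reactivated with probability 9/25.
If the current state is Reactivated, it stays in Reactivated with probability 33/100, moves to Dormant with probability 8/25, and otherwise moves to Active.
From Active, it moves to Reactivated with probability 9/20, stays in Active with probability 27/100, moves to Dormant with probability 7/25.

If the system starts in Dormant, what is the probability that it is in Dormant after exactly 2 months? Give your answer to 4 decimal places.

0.2944

Sum over the intermediate state after 1 month:
P = P(Dormant→Dormant)·P(Dormant→Dormant) + P(Dormant→Reactivated)·P(Reactivated→Dormant) + P(Dormant→Active)·P(Active→Dormant)
  = 0.28×0.28 + 0.36×0.32 + 0.36×0.28
  = 0.0784 + 0.1152 + 0.1008 = 0.2944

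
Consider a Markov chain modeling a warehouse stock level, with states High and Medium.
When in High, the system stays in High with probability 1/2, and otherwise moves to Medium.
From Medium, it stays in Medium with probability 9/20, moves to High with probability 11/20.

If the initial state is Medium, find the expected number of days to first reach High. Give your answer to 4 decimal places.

1.8182

Let t(s) be the expected number of days to first reach High from state s, with t(High) = 0. Conditioning on the first day:
t(Medium) = 1 + 0.45·t(Medium)
Solving: t(Medium) = 1.8182.
Expected days from Medium to High: 1.8182.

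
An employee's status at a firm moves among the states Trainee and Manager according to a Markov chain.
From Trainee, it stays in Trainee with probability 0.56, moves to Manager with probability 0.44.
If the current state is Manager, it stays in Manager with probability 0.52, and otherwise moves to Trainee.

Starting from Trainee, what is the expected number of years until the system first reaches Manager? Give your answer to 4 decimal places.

2.2727

Let t(s) be the expected number of years to first reach Manager from state s, with t(Manager) = 0. Conditioning on the first year:
t(Trainee) = 1 + 0.56·t(Trainee)
Solving: t(Trainee) = 2.2727.
Expected years from Trainee to Manager: 2.2727.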